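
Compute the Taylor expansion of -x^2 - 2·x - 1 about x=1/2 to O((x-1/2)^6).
-9/4 - 3·(x - 1/2) - (x - 1/2)^2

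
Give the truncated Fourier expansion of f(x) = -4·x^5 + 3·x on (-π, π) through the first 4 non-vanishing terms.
(-954 - 8·π^4 + 160·π^2)·sin(x) + (-20·π^2 + 27 + 4·π^4)·sin(2·x) + (-8·π^4/3 - 158/81 + 160·π^2/27)·sin(3·x) + (-5·π^2/2 - 9/16 + 2·π^4)·sin(4·x)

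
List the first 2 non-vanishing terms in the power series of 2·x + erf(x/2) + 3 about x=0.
x·(1/√(π) + 2) + 3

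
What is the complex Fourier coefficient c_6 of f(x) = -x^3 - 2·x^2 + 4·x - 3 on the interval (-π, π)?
Compute the real Fourier coefficients first: a_6 = -2/9, b_6 = -25/18 + π^2/3.
Then c_6 = (a_6 − i·b_6)/2 = -1/9 - i·π^2/6 + 25·i/36.

Final answer: -1/9 - i·π^2/6 + 25·i/36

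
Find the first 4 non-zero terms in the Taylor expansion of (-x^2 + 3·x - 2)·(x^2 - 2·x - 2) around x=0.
5·x^3 - 6·x^2 - 2·x + 4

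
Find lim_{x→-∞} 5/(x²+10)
Evaluate the dominant behaviour as x → -∞; each term tends to a finite value or vanishes.
Limit = 0.

Final answer: 0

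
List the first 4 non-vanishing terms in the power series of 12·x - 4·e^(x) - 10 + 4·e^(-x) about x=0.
-x^5/15 - 4·x^3/3 + 4·x - 10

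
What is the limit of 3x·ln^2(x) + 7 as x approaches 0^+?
The product is a 0·∞ indeterminate form at x → 0⁺.
Rewrite the product as 3·ln^2(x) / x^(-1) and apply L'Hôpital, or use the standard hierarchy x^(-1) ≫ |ln x|^2 as x → 0⁺.
The indeterminate product → 0, so the limit = 7.

Final answer: 7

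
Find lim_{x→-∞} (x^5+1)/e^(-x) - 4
The quotient is an ∞/∞ indeterminate form as x → -∞.
Compare growth rates of the dominant terms (exponentials ≫ polynomials ≫ logarithms), or apply L'Hôpital's rule; the quotient → 0.
Adding the constant: 0 - 4 = -4. Limit = -4.

Final answer: -4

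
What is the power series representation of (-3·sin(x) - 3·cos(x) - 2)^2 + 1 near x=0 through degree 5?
5·x^5/2 + x^4/2 - 14·x^3 - 6·x^2 + 30·x + 26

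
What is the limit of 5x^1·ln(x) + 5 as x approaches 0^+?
The product is a 0·∞ indeterminate form at x → 0⁺.
Rewrite the product as 5·ln(x) / x^(-1) and apply L'Hôpital, or use the standard hierarchy x^(-1) ≫ |ln x| as x → 0⁺.
The indeterminate product → 0, so the limit = 5.

Final answer: 5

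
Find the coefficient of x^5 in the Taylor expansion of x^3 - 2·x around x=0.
Expand to order 5: x^3 - 2·x = x^3 - 2·x + O(x^6).
The coefficient of x^5 is 0.

Final answer: 0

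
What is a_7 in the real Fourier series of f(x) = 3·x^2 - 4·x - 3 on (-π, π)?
a_7 = (1/π) ∫_{-π}^{π} f(x)·cos(7x) dx.
Evaluate the integral (use parity and integration by parts as needed): a_7 = -12/49.

Final answer: -12/49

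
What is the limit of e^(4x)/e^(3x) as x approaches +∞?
This is an ∞/∞ indeterminate form as x → +∞.
Rewrite e^(4x)/e^(3x) = e^((4−3)x) = e^(x); the exponent coefficient is 1 > 0 so e^(x) → ∞.
Limit = ∞.

Final answer: ∞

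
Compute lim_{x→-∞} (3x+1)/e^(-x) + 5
The quotient is an ∞/∞ indeterminate form as x → -∞.
Compare growth rates of the dominant terms (exponentials ≫ polynomials ≫ logarithms), or apply L'Hôpital's rule; the quotient → 0.
Adding the constant: 0 + 5 = 5. Limit = 5.

Final answer: 5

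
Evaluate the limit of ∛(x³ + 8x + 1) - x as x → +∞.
This is an ∞ − ∞ indeterminate form.
Multiply by (A² + AB + B²)/(A² + AB + B²) where A = ∛(x³+8x + 1), B = x to use A³ − B³ = (A−B)(A²+AB+B²); the x³ terms cancel, leaving (8x + 1)/(A²+AB+B²) with denominator ~ 3x², so the limit is 0.
Limit = 0.

Final answer: 0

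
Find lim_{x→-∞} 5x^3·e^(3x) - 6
The product is a 0·∞ indeterminate form at x → -∞.
Rewrite the product as 5x^3 / e^(-3x) (an ∞/∞ form) and apply L'Hôpital, or use the standard hierarchy e^(3|x|) ≫ |x^3| as x → -∞.
The indeterminate product → 0, so the limit = -6.

Final answer: -6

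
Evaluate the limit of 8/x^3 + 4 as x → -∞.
Evaluate the dominant behaviour as x → -∞; each term tends to a finite value or vanishes.
Limit = 4.

Final answer: 4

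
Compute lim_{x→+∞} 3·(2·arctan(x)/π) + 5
Evaluate the dominant behaviour as x → +∞; each term tends to a finite value or vanishes.
Limit = 8.

Final answer: 8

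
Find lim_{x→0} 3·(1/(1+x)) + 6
Direct substitution at x = 0 gives 9.

Final answer: 9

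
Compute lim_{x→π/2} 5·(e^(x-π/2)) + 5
Direct substitution at x = π/2 gives 10.

Final answer: 10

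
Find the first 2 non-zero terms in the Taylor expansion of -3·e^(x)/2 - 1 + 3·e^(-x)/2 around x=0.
-3·x - 1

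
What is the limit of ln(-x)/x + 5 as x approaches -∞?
The quotient is an ∞/∞ indeterminate form as x → -∞.
Compare growth rates of the dominant terms (exponentials ≫ polynomials ≫ logarithms), or apply L'Hôpital's rule; the quotient → 0.
Adding the constant: 0 + 5 = 5. Limit = 5.

Final answer: 5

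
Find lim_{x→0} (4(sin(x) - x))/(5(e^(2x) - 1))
Both numerator and denominator → 0 as x → 0; this is a 0/0 indeterminate form.
Expand each to leading order near x = 0: numerator ~ -2·x^3/3, denominator ~ 10·x.
The limit of the ratio is 0.

Final answer: 0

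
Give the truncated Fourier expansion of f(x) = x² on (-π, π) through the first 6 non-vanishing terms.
-4·cos(x) + cos(2·x) - 4·cos(3·x)/9 + cos(4·x)/4 - 4·cos(5·x)/25 + π^2/3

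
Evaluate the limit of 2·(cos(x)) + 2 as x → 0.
Direct substitution at x = 0 gives 4.

Final answer: 4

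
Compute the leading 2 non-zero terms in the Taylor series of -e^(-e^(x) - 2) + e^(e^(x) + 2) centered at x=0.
x·(e^(-3) + e^(3)) - e^(-3) + e^(3)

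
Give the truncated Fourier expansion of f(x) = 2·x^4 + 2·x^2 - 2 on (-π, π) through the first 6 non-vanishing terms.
(88 - 16·π^2)·cos(x) + (-4 + 4·π^2)·cos(2·x) + (8/27 - 16·π^2/9)·cos(3·x) + (1/8 + π^2)·cos(4·x) + (-16·π^2/25 - 104/625)·cos(5·x) - 2 + 2·π^2/3 + 2·π^4/5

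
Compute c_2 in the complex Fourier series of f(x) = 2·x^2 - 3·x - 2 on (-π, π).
Compute the real Fourier coefficients first: a_2 = 2, b_2 = 3.
Then c_2 = (a_2 − i·b_2)/2 = 1 - 3·i/2.

Final answer: 1 - 3·i/2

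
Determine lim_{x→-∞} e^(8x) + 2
Evaluate the dominant behaviour as x → -∞; each term tends to a finite value or vanishes.
Limit = 2.

Final answer: 2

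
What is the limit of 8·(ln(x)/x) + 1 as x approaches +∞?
Evaluate the dominant behaviour as x → +∞; each term tends to a finite value or vanishes.
Limit = 1.

Final answer: 1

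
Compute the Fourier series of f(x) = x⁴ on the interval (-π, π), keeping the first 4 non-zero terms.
(48 - 8·π^2)·cos(x) + (-3 + 2·π^2)·cos(2·x) + (16/27 - 8·π^2/9)·cos(3·x) + π^4/5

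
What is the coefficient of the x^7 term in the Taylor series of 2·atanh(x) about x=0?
Expand to order 7: 2·atanh(x) = 2·x^7/7 + 2·x^5/5 + 2·x^3/3 + 2·x + O(x^8).
The coefficient of x^7 is 2/7.

Final answer: 2/7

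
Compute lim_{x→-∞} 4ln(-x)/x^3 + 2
The quotient is an ∞/∞ indeterminate form as x → -∞.
Compare growth rates of the dominant terms (exponentials ≫ polynomials ≫ logarithms), or apply L'Hôpital's rule; the quotient → 0.
Adding the constant: 0 + 2 = 2. Limit = 2.

Final answer: 2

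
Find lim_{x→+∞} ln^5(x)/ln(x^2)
This is an ∞/∞ indeterminate form as x → +∞.
Write ln(x^2) = 2·ln(x), reducing the quotient to ln^4(x)/2 → ∞.
Limit = ∞.

Final answer: ∞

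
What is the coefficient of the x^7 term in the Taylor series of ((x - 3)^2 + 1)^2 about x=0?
Expand to order 7: ((x - 3)^2 + 1)^2 = x^4 - 12·x^3 + 56·x^2 - 120·x + 100 + O(x^8).
The coefficient of x^7 is 0.

Final answer: 0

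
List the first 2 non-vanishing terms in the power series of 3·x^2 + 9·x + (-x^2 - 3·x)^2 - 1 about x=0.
9·x - 1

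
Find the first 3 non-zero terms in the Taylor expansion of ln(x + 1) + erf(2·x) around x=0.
x^3·(1/3 - 16/(3·√(π))) - x^2/2 + x·(1 + 4/√(π))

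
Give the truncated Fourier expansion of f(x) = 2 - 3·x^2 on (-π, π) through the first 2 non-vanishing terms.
12·cos(x) - π^2 + 2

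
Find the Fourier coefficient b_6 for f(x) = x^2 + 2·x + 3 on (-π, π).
b_6 = (1/π) ∫_{-π}^{π} f(x)·sin(6x) dx.
Evaluate the integral (use parity and integration by parts as needed): b_6 = -2/3.

Final answer: -2/3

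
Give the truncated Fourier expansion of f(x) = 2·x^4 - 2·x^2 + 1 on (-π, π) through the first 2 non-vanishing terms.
(104 - 16·π^2)·cos(x) - 2·π^2/3 + 1 + 2·π^4/5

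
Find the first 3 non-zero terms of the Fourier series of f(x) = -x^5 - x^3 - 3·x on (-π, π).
(-234 - 2·π^4 + 38·π^2)·sin(x) + (-4·π^2 + 9 + π^4)·sin(2·x) + (-2·π^4/3 - 206/81 + 22·π^2/27)·sin(3·x)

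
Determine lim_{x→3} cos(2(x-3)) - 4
Direct substitution at x = 3 gives -3.

Final answer: -3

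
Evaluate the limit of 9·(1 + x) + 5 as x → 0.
Direct substitution at x = 0 gives 14.

Final answer: 14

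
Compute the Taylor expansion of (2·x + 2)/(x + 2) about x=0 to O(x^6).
x^5/32 - x^4/16 + x^3/8 - x^2/4 + x/2 + 1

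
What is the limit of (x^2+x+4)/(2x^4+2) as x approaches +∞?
This is an ∞/∞ indeterminate form as x → +∞.
Divide numerator and denominator by x^4 and let the lower-order terms vanish; the numerator's degree 2 is below the denominator's degree 4, so the quotient → 0.
Limit = 0.

Final answer: 0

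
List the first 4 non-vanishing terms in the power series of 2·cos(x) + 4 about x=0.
-x^6/360 + x^4/12 - x^2 + 6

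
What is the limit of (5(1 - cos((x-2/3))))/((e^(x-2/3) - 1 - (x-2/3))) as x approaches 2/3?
Both numerator and denominator → 0 as x → 2/3; this is a 0/0 indeterminate form.
Expand each to leading order near x = 2/3: numerator ~ 5·(x - 2/3)^2/2, denominator ~ (x - 2/3)^2/2.
The limit of the ratio is 5.

Final answer: 5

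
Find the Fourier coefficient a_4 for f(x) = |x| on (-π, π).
a_4 = (1/π) ∫_{-π}^{π} f(x)·cos(4x) dx.
Evaluate the integral (use parity and integration by parts as needed): a_4 = 0.

Final answer: 0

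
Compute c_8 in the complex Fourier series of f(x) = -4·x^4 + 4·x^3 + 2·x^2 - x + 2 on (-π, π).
Compute the real Fourier coefficients first: a_8 = 11/64 - π^2/2, b_8 = 11/32 - π^2.
Then c_8 = (a_8 − i·b_8)/2 = -π^2/4 + 11/128 - 11·i/64 + i·π^2/2.

Final answer: -π^2/4 + 11/128 - 11·i/64 + i·π^2/2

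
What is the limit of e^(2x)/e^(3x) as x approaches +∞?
This is an ∞/∞ indeterminate form as x → +∞.
Rewrite e^(2x)/e^(3x) = e^((2−3)x) = e^(-x); the exponent coefficient is -1 < 0 so e^(-x) → 0.
Limit = 0.

Final answer: 0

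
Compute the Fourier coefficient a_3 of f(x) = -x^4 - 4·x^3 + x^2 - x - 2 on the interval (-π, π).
a_3 = (1/π) ∫_{-π}^{π} f(x)·cos(3x) dx.
Evaluate the integral (use parity and integration by parts as needed): a_3 = -28/27 + 8·π^2/9.

Final answer: -28/27 + 8·π^2/9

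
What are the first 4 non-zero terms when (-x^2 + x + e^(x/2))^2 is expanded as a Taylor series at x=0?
-31·x^3/12 + x^2/2 + 3·x + 1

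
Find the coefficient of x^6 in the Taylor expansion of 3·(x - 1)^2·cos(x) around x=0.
Expand to order 6: 3·(x - 1)^2·cos(x) = 29·x^6/240 - x^5/4 - 11·x^4/8 + 3·x^3 + 3·x^2/2 - 6·x + 3 + O(x^7).
The coefficient of x^6 is 29/240.

Final answer: 29/240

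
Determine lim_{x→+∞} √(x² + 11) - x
This is an ∞ − ∞ indeterminate form.
Multiply and divide by the conjugate √(x²+11) + x; the x² terms cancel, leaving 11/(√(x²+11)+x) → 0.
Limit = 0.

Final answer: 0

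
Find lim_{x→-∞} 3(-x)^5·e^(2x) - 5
The product is a 0·∞ indeterminate form at x → -∞.
Rewrite the product as 3(-x)^5 / e^(-2x) (an ∞/∞ form) and apply L'Hôpital, or use the standard hierarchy e^(2|x|) ≫ |(-x)^5| as x → -∞.
The indeterminate product → 0, so the limit = -5.

Final answer: -5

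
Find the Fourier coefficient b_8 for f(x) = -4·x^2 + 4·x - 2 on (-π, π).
b_8 = (1/π) ∫_{-π}^{π} f(x)·sin(8x) dx.
Evaluate the integral (use parity and integration by parts as needed): b_8 = -1.

Final answer: -1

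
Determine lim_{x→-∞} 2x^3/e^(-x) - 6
The quotient is an ∞/∞ indeterminate form as x → -∞.
Compare growth rates of the dominant terms (exponentials ≫ polynomials ≫ logarithms), or apply L'Hôpital's rule; the quotient → 0.
Adding the constant: 0 - 6 = -6. Limit = -6.

Final answer: -6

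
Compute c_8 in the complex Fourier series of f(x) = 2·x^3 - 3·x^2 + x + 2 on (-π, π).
Compute the real Fourier coefficients first: a_8 = -3/16, b_8 = -π^2/2 - 13/64.
Then c_8 = (a_8 − i·b_8)/2 = -3/32 + 13·i/128 + i·π^2/4.

Final answer: -3/32 + 13·i/128 + i·π^2/4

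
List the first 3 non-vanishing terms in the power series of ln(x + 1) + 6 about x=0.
-x^2/2 + x + 6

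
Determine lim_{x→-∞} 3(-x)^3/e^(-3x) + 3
The quotient is an ∞/∞ indeterminate form as x → -∞.
Compare growth rates of the dominant terms (exponentials ≫ polynomials ≫ logarithms), or apply L'Hôpital's rule; the quotient → 0.
Adding the constant: 0 + 3 = 3. Limit = 3.

Final answer: 3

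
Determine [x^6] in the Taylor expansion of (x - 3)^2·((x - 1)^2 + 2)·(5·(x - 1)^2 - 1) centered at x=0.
Expand to order 6: (x - 3)^2·((x - 1)^2 + 2)·(5·(x - 1)^2 - 1) = 5·x^6 - 50·x^5 + 204·x^4 - 452·x^3 + 591·x^2 - 414·x + 108 + O(x^7).
The coefficient of x^6 is 5.

Final answer: 5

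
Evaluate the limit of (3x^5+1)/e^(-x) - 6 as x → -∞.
The quotient is an ∞/∞ indeterminate form as x → -∞.
Compare growth rates of the dominant terms (exponentials ≫ polynomials ≫ logarithms), or apply L'Hôpital's rule; the quotient → 0.
Adding the constant: 0 - 6 = -6. Limit = -6.

Final answer: -6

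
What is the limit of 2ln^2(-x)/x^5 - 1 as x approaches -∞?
The quotient is an ∞/∞ indeterminate form as x → -∞.
Compare growth rates of the dominant terms (exponentials ≫ polynomials ≫ logarithms), or apply L'Hôpital's rule; the quotient → 0.
Adding the constant: 0 - 1 = -1. Limit = -1.

Final answer: -1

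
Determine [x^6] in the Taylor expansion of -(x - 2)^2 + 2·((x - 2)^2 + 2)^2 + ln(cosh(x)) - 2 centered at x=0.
Expand to order 6: -(x - 2)^2 + 2·((x - 2)^2 + 2)^2 + ln(cosh(x)) - 2 = x^6/45 + 23·x^4/12 - 16·x^3 + 111·x^2/2 - 92·x + 66 + O(x^7).
The coefficient of x^6 is 1/45.

Final answer: 1/45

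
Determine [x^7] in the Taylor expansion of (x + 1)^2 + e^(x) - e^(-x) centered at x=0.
Expand to order 7: (x + 1)^2 + e^(x) - e^(-x) = x^7/2520 + x^5/60 + x^3/3 + x^2 + 4·x + 1 + O(x^8).
The coefficient of x^7 is 1/2520.

Final answer: 1/2520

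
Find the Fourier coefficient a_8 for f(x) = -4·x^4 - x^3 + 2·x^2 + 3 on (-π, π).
a_8 = (1/π) ∫_{-π}^{π} f(x)·cos(8x) dx.
Evaluate the integral (use parity and integration by parts as needed): a_8 = 11/64 - π^2/2.

Final answer: 11/64 - π^2/2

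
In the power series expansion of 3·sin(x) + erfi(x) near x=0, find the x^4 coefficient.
Expand to order 4: 3·sin(x) + erfi(x) = x^3·(-1/2 + 2/(3·√(π))) + x·(2/√(π) + 3) + O(x^5).
The coefficient of x^4 is 0.

Final answer: 0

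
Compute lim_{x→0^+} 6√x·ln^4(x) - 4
The product is a 0·∞ indeterminate form at x → 0⁺.
Rewrite the product as 6·ln^4(x) / x^(-1/2) and apply L'Hôpital, or use the standard hierarchy x^(-1/2) ≫ |ln x|^4 as x → 0⁺.
The indeterminate product → 0, so the limit = -4.

Final answer: -4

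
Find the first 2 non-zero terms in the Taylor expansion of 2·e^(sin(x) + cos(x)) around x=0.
2·e·x + 2·e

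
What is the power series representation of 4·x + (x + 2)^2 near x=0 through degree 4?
x^2 + 8·x + 4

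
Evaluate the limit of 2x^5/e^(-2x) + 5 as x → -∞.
The quotient is an ∞/∞ indeterminate form as x → -∞.
Compare growth rates of the dominant terms (exponentials ≫ polynomials ≫ logarithms), or apply L'Hôpital's rule; the quotient → 0.
Adding the constant: 0 + 5 = 5. Limit = 5.

Final answer: 5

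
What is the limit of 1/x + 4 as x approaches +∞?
Evaluate the dominant behaviour as x → +∞; each term tends to a finite value or vanishes.
Limit = 4.

Final answer: 4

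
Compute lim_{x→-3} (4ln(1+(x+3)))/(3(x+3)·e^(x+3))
Both numerator and denominator → 0 as x → -3; this is a 0/0 indeterminate form.
Expand each to leading order near x = -3: numerator ~ 4·(x + 3), denominator ~ 3·(x + 3).
The limit of the ratio is 4/3.

Final answer: 4/3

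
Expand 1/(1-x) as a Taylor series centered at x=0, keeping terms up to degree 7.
x^7 + x^6 + x^5 + x^4 + x^3 + x^2 + x + 1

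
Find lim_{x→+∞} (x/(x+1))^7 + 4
As x → +∞: x/(x+1) = 1/(1 + 1/x) → 1, and the 7th power of a limit-1 base also → 1; with the additive constant, 1 + 4 = 5.
Limit = 5.

Final answer: 5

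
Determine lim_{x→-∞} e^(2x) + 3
Evaluate the dominant behaviour as x → -∞; each term tends to a finite value or vanishes.
Limit = 3.

Final answer: 3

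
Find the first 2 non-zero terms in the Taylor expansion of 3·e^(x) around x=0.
3·x + 3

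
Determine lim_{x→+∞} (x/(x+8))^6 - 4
As x → +∞: x/(x+8) = 1/(1 + 8/x) → 1, and the 6th power of a limit-1 base also → 1; with the additive constant, 1 - 4 = -3.
Limit = -3.

Final answer: -3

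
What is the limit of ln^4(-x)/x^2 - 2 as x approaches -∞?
The quotient is an ∞/∞ indeterminate form as x → -∞.
Compare growth rates of the dominant terms (exponentials ≫ polynomials ≫ logarithms), or apply L'Hôpital's rule; the quotient → 0.
Adding the constant: 0 - 2 = -2. Limit = -2.

Final answer: -2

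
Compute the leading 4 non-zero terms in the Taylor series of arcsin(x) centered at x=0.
5·x^7/112 + 3·x^5/40 + x^3/6 + x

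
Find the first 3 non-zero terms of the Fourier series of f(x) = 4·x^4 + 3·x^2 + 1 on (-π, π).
(180 - 32·π^2)·cos(x) + (-9 + 8·π^2)·cos(2·x) + 1 + π^2 + 4·π^4/5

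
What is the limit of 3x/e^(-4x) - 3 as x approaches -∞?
The quotient is an ∞/∞ indeterminate form as x → -∞.
Compare growth rates of the dominant terms (exponentials ≫ polynomials ≫ logarithms), or apply L'Hôpital's rule; the quotient → 0.
Adding the constant: 0 - 3 = -3. Limit = -3.

Final answer: -3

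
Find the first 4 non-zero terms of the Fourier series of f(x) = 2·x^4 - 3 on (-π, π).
(96 - 16·π^2)·cos(x) + (-6 + 4·π^2)·cos(2·x) + (32/27 - 16·π^2/9)·cos(3·x) - 3 + 2·π^4/5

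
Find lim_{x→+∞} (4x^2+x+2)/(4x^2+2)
This is an ∞/∞ indeterminate form as x → +∞.
Divide numerator and denominator by x^2 and let the lower-order terms vanish; the leading terms give 4/4 = 1.
Limit = 1.

Final answer: 1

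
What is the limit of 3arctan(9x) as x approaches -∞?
Evaluate the dominant behaviour as x → -∞; each term tends to a finite value or vanishes.
Limit = -3·π/2.

Final answer: -3·π/2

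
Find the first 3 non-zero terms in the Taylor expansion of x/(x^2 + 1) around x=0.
x^5 - x^3 + x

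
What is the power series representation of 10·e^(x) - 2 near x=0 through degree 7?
x^7/504 + x^6/72 + x^5/12 + 5·x^4/12 + 5·x^3/3 + 5·x^2 + 10·x + 8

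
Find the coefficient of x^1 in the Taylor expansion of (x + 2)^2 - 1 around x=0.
Expand to order 1: (x + 2)^2 - 1 = 4·x + 3 + O(x^2).
The coefficient of x^1 is 4.

Final answer: 4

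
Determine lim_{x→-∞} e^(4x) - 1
Evaluate the dominant behaviour as x → -∞; each term tends to a finite value or vanishes.
Limit = -1.

Final answer: -1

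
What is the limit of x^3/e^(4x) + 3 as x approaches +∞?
The quotient is an ∞/∞ indeterminate form as x → +∞.
The exponential denominator e^(4x) dominates the polynomial numerator (e^x ≫ x^3 as x → ∞), so the quotient → 0.
Adding the constant: 0 + 3 = 3. Limit = 3.

Final answer: 3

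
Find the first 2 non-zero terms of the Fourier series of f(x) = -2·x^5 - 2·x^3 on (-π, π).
(-456 - 4·π^4 + 76·π^2)·sin(x) + (-8·π^2 + 12 + 2·π^4)·sin(2·x)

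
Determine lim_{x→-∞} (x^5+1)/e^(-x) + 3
The quotient is an ∞/∞ indeterminate form as x → -∞.
Compare growth rates of the dominant terms (exponentials ≫ polynomials ≫ logarithms), or apply L'Hôpital's rule; the quotient → 0.
Adding the constant: 0 + 3 = 3. Limit = 3.

Final answer: 3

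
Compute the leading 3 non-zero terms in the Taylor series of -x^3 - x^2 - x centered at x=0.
-x^3 - x^2 - x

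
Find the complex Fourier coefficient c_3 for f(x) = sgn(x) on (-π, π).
Compute the real Fourier coefficients first: a_3 = 0, b_3 = 4/(3·π).
Then c_3 = (a_3 − i·b_3)/2 = -2·i/(3·π).

Final answer: -2·i/(3·π)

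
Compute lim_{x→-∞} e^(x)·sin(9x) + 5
Evaluate the dominant behaviour as x → -∞; each term tends to a finite value or vanishes.
Limit = 5.

Final answer: 5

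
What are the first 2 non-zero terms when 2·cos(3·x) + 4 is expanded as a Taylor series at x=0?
6 - 9·x^2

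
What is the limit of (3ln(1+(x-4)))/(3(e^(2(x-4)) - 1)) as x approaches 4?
Both numerator and denominator → 0 as x → 4; this is a 0/0 indeterminate form.
Expand each to leading order near x = 4: numerator ~ 3·(x - 4), denominator ~ 6·(x - 4).
The limit of the ratio is 1/2.

Final answer: 1/2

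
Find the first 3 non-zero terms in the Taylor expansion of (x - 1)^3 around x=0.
-3·x^2 + 3·x - 1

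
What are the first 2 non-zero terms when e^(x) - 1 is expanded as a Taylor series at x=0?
x^2/2 + x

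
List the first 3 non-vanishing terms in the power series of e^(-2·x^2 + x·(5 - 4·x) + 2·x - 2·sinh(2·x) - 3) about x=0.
-3·x^2·e^(-3)/2 + 3·x·e^(-3) + e^(-3)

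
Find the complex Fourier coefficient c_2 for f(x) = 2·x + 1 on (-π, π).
Compute the real Fourier coefficients first: a_2 = 0, b_2 = -2.
Then c_2 = (a_2 − i·b_2)/2 = i.

Final answer: i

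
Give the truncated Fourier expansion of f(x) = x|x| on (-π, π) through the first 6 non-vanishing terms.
(-8 + 2·π^2)·sin(x)/π - π·sin(2·x) + (-8 + 18·π^2)·sin(3·x)/(27·π) - π·sin(4·x)/2 + (-8 + 50·π^2)·sin(5·x)/(125·π) - π·sin(6·x)/3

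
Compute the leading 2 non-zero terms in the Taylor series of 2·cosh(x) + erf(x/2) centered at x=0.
x/√(π) + 2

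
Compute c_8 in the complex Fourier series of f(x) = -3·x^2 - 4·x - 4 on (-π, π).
Compute the real Fourier coefficients first: a_8 = -3/16, b_8 = 1.
Then c_8 = (a_8 − i·b_8)/2 = -3/32 - i/2.

Final answer: -3/32 - i/2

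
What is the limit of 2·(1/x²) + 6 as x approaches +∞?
Evaluate the dominant behaviour as x → +∞; each term tends to a finite value or vanishes.
Limit = 6.

Final answer: 6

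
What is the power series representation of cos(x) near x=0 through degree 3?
1 - x^2/2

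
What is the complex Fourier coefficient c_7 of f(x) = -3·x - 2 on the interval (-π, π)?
Compute the real Fourier coefficients first: a_7 = 0, b_7 = -6/7.
Then c_7 = (a_7 − i·b_7)/2 = 3·i/7.

Final answer: 3·i/7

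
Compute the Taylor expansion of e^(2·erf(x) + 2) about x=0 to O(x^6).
x^5·(-32·e^(2)/(3·π^(3/2)) + 2·e^(2)/(5·√(π)) + 128·e^(2)/(15·π^(5/2))) + x^4·(-16·e^(2)/(3·π) + 32·e^(2)/(3·π^2)) + x^3·(-4·e^(2)/(3·√(π)) + 32·e^(2)/(3·π^(3/2))) + 8·x^2·e^(2)/π + 4·x·e^(2)/√(π) + e^(2)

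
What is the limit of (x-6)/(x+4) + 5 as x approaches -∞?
Evaluate the dominant behaviour as x → -∞; each term tends to a finite value or vanishes.
Limit = 6.

Final answer: 6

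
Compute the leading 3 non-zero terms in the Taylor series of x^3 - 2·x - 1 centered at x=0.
x^3 - 2·x - 1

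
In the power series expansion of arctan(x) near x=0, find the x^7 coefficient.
Expand to order 7: arctan(x) = -x^7/7 + x^5/5 - x^3/3 + x + O(x^8).
The coefficient of x^7 is -1/7.

Final answer: -1/7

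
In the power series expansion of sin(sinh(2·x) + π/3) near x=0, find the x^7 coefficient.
Expand to order 7: sin(sinh(2·x) + π/3) = -32·x^7/45 + 2·√(3)·x^6/15 - 16·x^5/15 - √(3)·x^4 - √(3)·x^2 + x + √(3)/2 + O(x^8).
The coefficient of x^7 is -32/45.

Final answer: -32/45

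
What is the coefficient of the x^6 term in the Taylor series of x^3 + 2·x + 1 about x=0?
Expand to order 6: x^3 + 2·x + 1 = x^3 + 2·x + 1 + O(x^7).
The coefficient of x^6 is 0.

Final answer: 0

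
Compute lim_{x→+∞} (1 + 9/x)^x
As x → +∞: this is the defining limit (1 + 9/x)^x → e^9.
Limit = e^(9).

Final answer: e^(9)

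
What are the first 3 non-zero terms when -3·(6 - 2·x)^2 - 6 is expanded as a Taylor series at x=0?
-12·x^2 + 72·x - 114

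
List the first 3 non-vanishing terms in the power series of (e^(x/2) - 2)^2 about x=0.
x^3/12 - x + 1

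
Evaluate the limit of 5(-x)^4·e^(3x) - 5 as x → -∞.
The product is a 0·∞ indeterminate form at x → -∞.
Rewrite the product as 5(-x)^4 / e^(-3x) (an ∞/∞ form) and apply L'Hôpital, or use the standard hierarchy e^(3|x|) ≫ |(-x)^4| as x → -∞.
The indeterminate product → 0, so the limit = -5.

Final answer: -5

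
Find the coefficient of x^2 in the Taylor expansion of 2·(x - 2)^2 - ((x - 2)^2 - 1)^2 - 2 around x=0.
Expand to order 2: 2·(x - 2)^2 - ((x - 2)^2 - 1)^2 - 2 = -20·x^2 + 16·x - 3 + O(x^3).
The coefficient of x^2 is -20.

Final answer: -20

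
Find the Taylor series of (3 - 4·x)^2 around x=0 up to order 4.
16·x^2 - 24·x + 9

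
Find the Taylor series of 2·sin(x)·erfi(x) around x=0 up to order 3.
4·x^2/√(π)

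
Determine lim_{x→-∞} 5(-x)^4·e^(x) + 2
The product is a 0·∞ indeterminate form at x → -∞.
Rewrite the product as 5(-x)^4 / e^(-x) (an ∞/∞ form) and apply L'Hôpital, or use the standard hierarchy e^(|x|) ≫ |(-x)^4| as x → -∞.
The indeterminate product → 0, so the limit = 2.

Final answer: 2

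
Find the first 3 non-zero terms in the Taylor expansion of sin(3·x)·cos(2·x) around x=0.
521·x^5/40 - 21·x^3/2 + 3·x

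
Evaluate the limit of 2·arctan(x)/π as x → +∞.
Evaluate the dominant behaviour as x → +∞; each term tends to a finite value or vanishes.
Limit = 1.

Final answer: 1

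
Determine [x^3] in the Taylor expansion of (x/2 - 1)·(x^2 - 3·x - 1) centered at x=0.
Expand to order 3: (x/2 - 1)·(x^2 - 3·x - 1) = x^3/2 - 5·x^2/2 + 5·x/2 + 1 + O(x^4).
The coefficient of x^3 is 1/2.

Final answer: 1/2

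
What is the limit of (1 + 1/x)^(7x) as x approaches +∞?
As x → +∞: write (1 + 1/x)^(7x) = ((1 + 1/x)^x)^7 → (e^1)^7 = e^7.
Limit = e^(7).

Final answer: e^(7)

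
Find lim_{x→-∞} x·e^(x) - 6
The product is a 0·∞ indeterminate form at x → -∞.
Rewrite the product as x / e^(-x) (an ∞/∞ form) and apply L'Hôpital, or use the standard hierarchy e^(|x|) ≫ |x| as x → -∞.
The indeterminate product → 0, so the limit = -6.

Final answer: -6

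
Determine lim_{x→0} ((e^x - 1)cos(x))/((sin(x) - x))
Both numerator and denominator → 0 as x → 0; this is a 0/0 indeterminate form.
Expand each to leading order near x = 0: numerator ~ x, denominator ~ -x^3/6.
The limit of the ratio is -∞.

Final answer: -∞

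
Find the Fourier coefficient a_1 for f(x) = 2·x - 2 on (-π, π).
a_1 = (1/π) ∫_{-π}^{π} f(x)·cos(1x) dx.
Evaluate the integral (use parity and integration by parts as needed): a_1 = 0.

Final answer: 0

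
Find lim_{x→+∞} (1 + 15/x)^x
As x → +∞: this is the defining limit (1 + 15/x)^x → e^15.
Limit = e^(15).

Final answer: e^(15)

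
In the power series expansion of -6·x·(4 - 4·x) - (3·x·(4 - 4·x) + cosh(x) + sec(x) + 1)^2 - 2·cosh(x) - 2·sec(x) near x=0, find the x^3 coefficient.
Expand to order 3: -6·x·(4 - 4·x) - (3·x·(4 - 4·x) + cosh(x) + sec(x) + 1)^2 - 2·cosh(x) - 2·sec(x) = 264·x^3 - 56·x^2 - 96·x - 13 + O(x^4).
The coefficient of x^3 is 264.

Final answer: 264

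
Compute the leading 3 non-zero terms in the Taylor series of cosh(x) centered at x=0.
x^4/24 + x^2/2 + 1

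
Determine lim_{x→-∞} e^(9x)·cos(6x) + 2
Evaluate the dominant behaviour as x → -∞; each term tends to a finite value or vanishes.
Limit = 2.

Final answer: 2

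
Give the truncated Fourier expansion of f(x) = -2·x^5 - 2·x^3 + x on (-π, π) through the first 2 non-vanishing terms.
(-454 - 4·π^4 + 76·π^2)·sin(x) + (-8·π^2 + 11 + 2·π^4)·sin(2·x)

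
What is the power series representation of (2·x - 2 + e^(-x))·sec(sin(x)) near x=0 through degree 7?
-109·x^7/2520 + 3·x^6/40 - x^5/20 + x^4/4 + x^3/3 + x - 1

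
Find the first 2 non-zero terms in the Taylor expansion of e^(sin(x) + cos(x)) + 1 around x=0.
e·x + 1 + e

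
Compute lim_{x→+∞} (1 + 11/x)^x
As x → +∞: this is the defining limit (1 + 11/x)^x → e^11.
Limit = e^(11).

Final answer: e^(11)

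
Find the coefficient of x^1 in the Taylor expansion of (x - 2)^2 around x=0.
Expand to order 1: (x - 2)^2 = 4 - 4·x + O(x^2).
The coefficient of x^1 is -4.

Final answer: -4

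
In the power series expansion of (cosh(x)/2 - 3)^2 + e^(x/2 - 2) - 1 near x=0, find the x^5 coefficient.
Expand to order 5: (cosh(x)/2 - 3)^2 + e^(x/2 - 2) - 1 = x^5·e^(-2)/3840 + x^4·(-1/24 + e^(-2)/384) + x^3·e^(-2)/48 + x^2·(-5/4 + e^(-2)/8) + x·e^(-2)/2 + e^(-2) + 21/4 + O(x^6).
The coefficient of x^5 is e^(-2)/3840.

Final answer: e^(-2)/3840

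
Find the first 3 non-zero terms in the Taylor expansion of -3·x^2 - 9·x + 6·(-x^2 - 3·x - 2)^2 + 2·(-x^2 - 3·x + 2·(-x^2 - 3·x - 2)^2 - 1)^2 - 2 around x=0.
1657·x^2 + 651·x + 120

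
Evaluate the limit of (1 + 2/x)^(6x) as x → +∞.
As x → +∞: write (1 + 2/x)^(6x) = ((1 + 2/x)^x)^6 → (e^2)^6 = e^12.
Limit = e^(12).

Final answer: e^(12)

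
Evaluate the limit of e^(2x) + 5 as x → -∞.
Evaluate the dominant behaviour as x → -∞; each term tends to a finite value or vanishes.
Limit = 5.

Final answer: 5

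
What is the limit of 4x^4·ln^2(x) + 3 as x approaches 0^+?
The product is a 0·∞ indeterminate form at x → 0⁺.
Rewrite the product as 4·ln^2(x) / x^(-4) and apply L'Hôpital, or use the standard hierarchy x^(-4) ≫ |ln x|^2 as x → 0⁺.
The indeterminate product → 0, so the limit = 3.

Final answer: 3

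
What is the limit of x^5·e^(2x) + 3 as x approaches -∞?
The product is a 0·∞ indeterminate form at x → -∞.
Rewrite the product as x^5 / e^(-2x) (an ∞/∞ form) and apply L'Hôpital, or use the standard hierarchy e^(2|x|) ≫ |x^5| as x → -∞.
The indeterminate product → 0, so the limit = 3.

Final answer: 3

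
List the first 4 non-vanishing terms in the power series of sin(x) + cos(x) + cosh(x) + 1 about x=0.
x^4/12 - x^3/6 + x + 3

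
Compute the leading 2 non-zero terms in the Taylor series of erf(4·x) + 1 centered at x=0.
8·x/√(π) + 1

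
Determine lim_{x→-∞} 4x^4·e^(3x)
This is a 0·∞ indeterminate form at x → -∞.
Rewrite the product as 4x^4 / e^(-3x) (an ∞/∞ form) and apply L'Hôpital, or use the standard hierarchy e^(3|x|) ≫ |x^4| as x → -∞.
The indeterminate product → 0, so the limit = 0.

Final answer: 0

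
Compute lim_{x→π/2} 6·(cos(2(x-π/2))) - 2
Direct substitution at x = π/2 gives 4.

Final answer: 4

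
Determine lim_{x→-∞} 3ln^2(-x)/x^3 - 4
The quotient is an ∞/∞ indeterminate form as x → -∞.
Compare growth rates of the dominant terms (exponentials ≫ polynomials ≫ logarithms), or apply L'Hôpital's rule; the quotient → 0.
Adding the constant: 0 - 4 = -4. Limit = -4.

Final answer: -4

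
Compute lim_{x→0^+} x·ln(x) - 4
The product is a 0·∞ indeterminate form at x → 0⁺.
Rewrite the product as ln(x) / x^(-1) and apply L'Hôpital, or use the standard hierarchy x^(-1) ≫ |ln x| as x → 0⁺.
The indeterminate product → 0, so the limit = -4.

Final answer: -4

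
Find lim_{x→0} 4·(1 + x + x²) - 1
Direct substitution at x = 0 gives 3.

Final answer: 3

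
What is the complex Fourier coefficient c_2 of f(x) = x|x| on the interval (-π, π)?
Compute the real Fourier coefficients first: a_2 = 0, b_2 = -π.
Then c_2 = (a_2 − i·b_2)/2 = i·π/2.

Final answer: i·π/2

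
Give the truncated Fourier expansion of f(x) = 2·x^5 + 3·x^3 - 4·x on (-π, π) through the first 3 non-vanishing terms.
(-74·π^2 + 4·π^4 + 436)·sin(x) + (-2·π^4 - 13/2 + 7·π^2)·sin(2·x) + (-26·π^2/27 - 164/81 + 4·π^4/3)·sin(3·x)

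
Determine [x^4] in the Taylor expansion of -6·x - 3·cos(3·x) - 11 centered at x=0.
Expand to order 4: -6·x - 3·cos(3·x) - 11 = -81·x^4/8 + 27·x^2/2 - 6·x - 14 + O(x^5).
The coefficient of x^4 is -81/8.

Final answer: -81/8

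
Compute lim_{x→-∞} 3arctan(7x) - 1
Evaluate the dominant behaviour as x → -∞; each term tends to a finite value or vanishes.
Limit = -3·π/2 - 1.

Final answer: -3·π/2 - 1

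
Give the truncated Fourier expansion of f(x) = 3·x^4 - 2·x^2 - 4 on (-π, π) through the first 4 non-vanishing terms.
(152 - 24·π^2)·cos(x) + (-11 + 6·π^2)·cos(2·x) + (8/3 - 8·π^2/3)·cos(3·x) - 2·π^2/3 - 4 + 3·π^4/5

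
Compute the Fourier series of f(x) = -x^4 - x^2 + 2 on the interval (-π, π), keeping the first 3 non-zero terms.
(-44 + 8·π^2)·cos(x) + (2 - 2·π^2)·cos(2·x) - π^4/5 - π^2/3 + 2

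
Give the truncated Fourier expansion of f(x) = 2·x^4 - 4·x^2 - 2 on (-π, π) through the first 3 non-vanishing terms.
(112 - 16·π^2)·cos(x) + (-10 + 4·π^2)·cos(2·x) - 4·π^2/3 - 2 + 2·π^4/5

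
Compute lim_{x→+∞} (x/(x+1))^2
As x → +∞: x/(x+1) = 1/(1 + 1/x) → 1, and the 2nd power of a limit-1 base also → 1.
Limit = 1.

Final answer: 1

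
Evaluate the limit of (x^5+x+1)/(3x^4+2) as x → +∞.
This is an ∞/∞ indeterminate form as x → +∞.
Divide numerator and denominator by x^5 and let the lower-order terms vanish; the numerator's degree 5 exceeds the denominator's degree 4, so the quotient diverges.
Limit = ∞.

Final answer: ∞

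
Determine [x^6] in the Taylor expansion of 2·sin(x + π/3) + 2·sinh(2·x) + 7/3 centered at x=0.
Expand to order 6: 2·sin(x + π/3) + 2·sinh(2·x) + 7/3 = -√(3)·x^6/720 + 13·x^5/24 + √(3)·x^4/24 + 5·x^3/2 - √(3)·x^2/2 + 5·x + √(3) + 7/3 + O(x^7).
The coefficient of x^6 is -√(3)/720.

Final answer: -√(3)/720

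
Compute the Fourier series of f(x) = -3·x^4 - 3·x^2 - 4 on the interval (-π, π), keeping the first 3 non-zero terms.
(-132 + 24·π^2)·cos(x) + (6 - 6·π^2)·cos(2·x) - 3·π^4/5 - π^2 - 4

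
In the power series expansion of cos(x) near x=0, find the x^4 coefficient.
Expand to order 4: cos(x) = x^4/24 - x^2/2 + 1 + O(x^5).
The coefficient of x^4 is 1/24.

Final answer: 1/24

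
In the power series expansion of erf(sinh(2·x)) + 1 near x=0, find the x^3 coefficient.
Expand to order 3: erf(sinh(2·x)) + 1 = -8·x^3/(3·√(π)) + 4·x/√(π) + 1 + O(x^4).
The coefficient of x^3 is -8/(3·√(π)).

Final answer: -8/(3·√(π))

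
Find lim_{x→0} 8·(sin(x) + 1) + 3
Direct substitution at x = 0 gives 11.

Final answer: 11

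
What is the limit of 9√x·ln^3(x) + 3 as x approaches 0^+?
The product is a 0·∞ indeterminate form at x → 0⁺.
Rewrite the product as 9·ln^3(x) / x^(-1/2) and apply L'Hôpital, or use the standard hierarchy x^(-1/2) ≫ |ln x|^3 as x → 0⁺.
The indeterminate product → 0, so the limit = 3.

Final answer: 3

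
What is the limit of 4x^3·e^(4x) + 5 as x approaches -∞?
The product is a 0·∞ indeterminate form at x → -∞.
Rewrite the product as 4x^3 / e^(-4x) (an ∞/∞ form) and apply L'Hôpital, or use the standard hierarchy e^(4|x|) ≫ |x^3| as x → -∞.
The indeterminate product → 0, so the limit = 5.

Final answer: 5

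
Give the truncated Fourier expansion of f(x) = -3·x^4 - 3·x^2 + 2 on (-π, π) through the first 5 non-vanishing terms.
(-132 + 24·π^2)·cos(x) + (6 - 6·π^2)·cos(2·x) + (-4/9 + 8·π^2/3)·cos(3·x) + (-3·π^2/2 - 3/16)·cos(4·x) - 3·π^4/5 - π^2 + 2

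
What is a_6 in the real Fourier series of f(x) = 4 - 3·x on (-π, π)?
a_6 = (1/π) ∫_{-π}^{π} f(x)·cos(6x) dx.
Evaluate the integral (use parity and integration by parts as needed): a_6 = 0.

Final answer: 0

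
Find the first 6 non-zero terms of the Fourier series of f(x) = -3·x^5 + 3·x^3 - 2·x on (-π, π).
(-760 - 6·π^4 + 126·π^2)·sin(x) + (-18·π^2 + 29 + 3·π^4)·sin(2·x) + (-2·π^4 - 152/27 + 58·π^2/9)·sin(3·x) + (-27·π^2/8 + 145/64 + 3·π^4/2)·sin(4·x) + (-6·π^4/5 - 824/625 + 54·π^2/25)·sin(5·x) + (-14·π^2/9 + 25/27 + π^4)·sin(6·x)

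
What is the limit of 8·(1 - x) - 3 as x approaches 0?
Direct substitution at x = 0 gives 5.

Final answer: 5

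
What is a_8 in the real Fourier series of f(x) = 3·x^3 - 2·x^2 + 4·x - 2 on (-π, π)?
a_8 = (1/π) ∫_{-π}^{π} f(x)·cos(8x) dx.
Evaluate the integral (use parity and integration by parts as needed): a_8 = -1/8.

Final answer: -1/8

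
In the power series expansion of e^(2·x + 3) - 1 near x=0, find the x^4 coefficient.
Expand to order 4: e^(2·x + 3) - 1 = 2·x^4·e^(3)/3 + 4·x^3·e^(3)/3 + 2·x^2·e^(3) + 2·x·e^(3) - 1 + e^(3) + O(x^5).
The coefficient of x^4 is 2·e^(3)/3.

Final answer: 2·e^(3)/3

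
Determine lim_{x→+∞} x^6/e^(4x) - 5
The quotient is an ∞/∞ indeterminate form as x → +∞.
The exponential denominator e^(4x) dominates the polynomial numerator (e^x ≫ x^6 as x → ∞), so the quotient → 0.
Adding the constant: 0 - 5 = -5. Limit = -5.

Final answer: -5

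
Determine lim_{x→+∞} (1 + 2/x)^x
As x → +∞: this is the defining limit (1 + 2/x)^x → e^2.
Limit = e^(2).

Final answer: e^(2)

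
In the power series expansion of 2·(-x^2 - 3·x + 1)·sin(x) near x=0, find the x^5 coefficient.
Expand to order 5: 2·(-x^2 - 3·x + 1)·sin(x) = 7·x^5/20 + x^4 - 7·x^3/3 - 6·x^2 + 2·x + O(x^6).
The coefficient of x^5 is 7/20.

Final answer: 7/20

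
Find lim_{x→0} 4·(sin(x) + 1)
Direct substitution at x = 0 gives 4.

Final answer: 4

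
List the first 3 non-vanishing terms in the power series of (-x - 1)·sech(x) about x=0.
x^2/2 - x - 1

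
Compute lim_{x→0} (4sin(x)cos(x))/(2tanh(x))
Both numerator and denominator → 0 as x → 0; this is a 0/0 indeterminate form.
Expand each to leading order near x = 0: numerator ~ 4·x, denominator ~ 2·x.
The limit of the ratio is 2.

Final answer: 2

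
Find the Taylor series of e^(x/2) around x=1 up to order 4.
e^(1/2) + e^(1/2)·(x - 1)/2 + e^(1/2)·(x - 1)^2/8 + e^(1/2)·(x - 1)^3/48 + e^(1/2)·(x - 1)^4/384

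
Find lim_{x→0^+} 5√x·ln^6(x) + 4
The product is a 0·∞ indeterminate form at x → 0⁺.
Rewrite the product as 5·ln^6(x) / x^(-1/2) and apply L'Hôpital, or use the standard hierarchy x^(-1/2) ≫ |ln x|^6 as x → 0⁺.
The indeterminate product → 0, so the limit = 4.

Final answer: 4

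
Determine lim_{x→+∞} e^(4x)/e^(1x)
This is an ∞/∞ indeterminate form as x → +∞.
Rewrite e^(4x)/e^(1x) = e^((4−1)x) = e^(3x); the exponent coefficient is 3 > 0 so e^(3x) → ∞.
Limit = ∞.

Final answer: ∞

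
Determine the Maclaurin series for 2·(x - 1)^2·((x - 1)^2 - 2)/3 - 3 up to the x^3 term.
-8·x^3/3 + 8·x^2/3 - 11/3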